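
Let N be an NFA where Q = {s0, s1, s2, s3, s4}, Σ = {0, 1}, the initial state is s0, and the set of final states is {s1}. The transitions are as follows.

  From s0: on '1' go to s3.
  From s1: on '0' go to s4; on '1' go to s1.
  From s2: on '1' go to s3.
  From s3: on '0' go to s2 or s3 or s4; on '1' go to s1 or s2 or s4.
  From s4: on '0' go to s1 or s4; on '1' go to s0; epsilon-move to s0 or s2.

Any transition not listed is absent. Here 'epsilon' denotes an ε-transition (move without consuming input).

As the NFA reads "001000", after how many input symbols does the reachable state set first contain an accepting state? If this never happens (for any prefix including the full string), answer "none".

none

Start in {s0}.
Read '0': s0→∅; now ∅.
The set is empty and remains empty for the remaining 5 symbols.
No reachable set along the way intersects F.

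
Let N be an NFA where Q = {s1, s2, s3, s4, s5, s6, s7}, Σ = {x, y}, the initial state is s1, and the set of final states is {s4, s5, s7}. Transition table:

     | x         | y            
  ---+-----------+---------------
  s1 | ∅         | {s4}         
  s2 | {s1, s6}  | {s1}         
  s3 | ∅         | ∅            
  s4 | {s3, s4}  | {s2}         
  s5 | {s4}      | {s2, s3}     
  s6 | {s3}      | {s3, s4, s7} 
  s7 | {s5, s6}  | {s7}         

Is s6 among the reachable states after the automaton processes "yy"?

Start in {s1}.
Read 'y': s1→{s4}; now {s4}.
Read 'y': s4→{s2}; now {s2}.
State s6 is not in {s2}.

No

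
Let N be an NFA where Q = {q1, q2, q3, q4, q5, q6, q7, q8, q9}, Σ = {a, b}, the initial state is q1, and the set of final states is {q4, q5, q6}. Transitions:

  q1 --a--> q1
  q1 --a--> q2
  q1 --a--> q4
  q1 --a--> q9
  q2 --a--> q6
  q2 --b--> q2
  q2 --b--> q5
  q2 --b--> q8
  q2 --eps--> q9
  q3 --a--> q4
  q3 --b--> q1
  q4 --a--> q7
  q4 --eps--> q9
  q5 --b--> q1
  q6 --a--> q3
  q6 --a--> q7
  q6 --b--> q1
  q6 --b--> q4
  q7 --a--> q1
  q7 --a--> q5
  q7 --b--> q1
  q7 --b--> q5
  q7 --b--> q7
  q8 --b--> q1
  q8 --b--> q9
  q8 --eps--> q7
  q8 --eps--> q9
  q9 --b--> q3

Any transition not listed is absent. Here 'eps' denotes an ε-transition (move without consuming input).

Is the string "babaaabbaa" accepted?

Start in {q1}.
Read 'b': q1→∅; now ∅.
The set is empty and remains empty for the remaining 9 symbols.
The final set ∅ contains no accepting state.

No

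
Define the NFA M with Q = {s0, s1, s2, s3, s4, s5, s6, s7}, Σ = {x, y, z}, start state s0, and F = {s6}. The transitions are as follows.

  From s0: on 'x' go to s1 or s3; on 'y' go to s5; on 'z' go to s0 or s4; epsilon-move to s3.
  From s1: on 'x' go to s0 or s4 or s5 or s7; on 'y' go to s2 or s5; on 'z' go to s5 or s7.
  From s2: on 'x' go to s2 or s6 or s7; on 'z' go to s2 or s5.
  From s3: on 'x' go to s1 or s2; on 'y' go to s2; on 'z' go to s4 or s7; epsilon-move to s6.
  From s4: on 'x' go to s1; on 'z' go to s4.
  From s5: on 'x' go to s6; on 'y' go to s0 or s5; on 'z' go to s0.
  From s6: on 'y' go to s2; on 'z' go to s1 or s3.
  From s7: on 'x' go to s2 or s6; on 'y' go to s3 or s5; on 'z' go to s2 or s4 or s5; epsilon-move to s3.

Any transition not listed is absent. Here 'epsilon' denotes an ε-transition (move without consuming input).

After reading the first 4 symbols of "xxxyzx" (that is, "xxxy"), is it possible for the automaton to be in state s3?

Yes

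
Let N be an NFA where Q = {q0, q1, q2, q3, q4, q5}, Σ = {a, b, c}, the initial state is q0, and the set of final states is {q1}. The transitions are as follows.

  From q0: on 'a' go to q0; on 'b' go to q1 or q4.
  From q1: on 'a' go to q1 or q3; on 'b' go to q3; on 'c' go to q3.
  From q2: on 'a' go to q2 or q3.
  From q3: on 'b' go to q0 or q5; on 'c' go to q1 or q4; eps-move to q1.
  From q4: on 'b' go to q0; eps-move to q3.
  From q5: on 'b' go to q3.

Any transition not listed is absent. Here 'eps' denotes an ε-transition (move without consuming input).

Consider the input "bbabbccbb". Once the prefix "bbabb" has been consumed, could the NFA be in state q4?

Start in {q0}.
Read 'b': {q0} → {q1, q3, q4}.
Read 'b': {q1, q3, q4} → {q0, q1, q3, q5}.
Read 'a': {q0, q1, q3, q5} → {q0, q1, q3}.
Read 'b': {q0, q1, q3} → {q0, q1, q3, q4, q5}.
Read 'b': {q0, q1, q3, q4, q5} → {q0, q1, q3, q4, q5}.
State q4 is in {q0, q1, q3, q4, q5}.

Yes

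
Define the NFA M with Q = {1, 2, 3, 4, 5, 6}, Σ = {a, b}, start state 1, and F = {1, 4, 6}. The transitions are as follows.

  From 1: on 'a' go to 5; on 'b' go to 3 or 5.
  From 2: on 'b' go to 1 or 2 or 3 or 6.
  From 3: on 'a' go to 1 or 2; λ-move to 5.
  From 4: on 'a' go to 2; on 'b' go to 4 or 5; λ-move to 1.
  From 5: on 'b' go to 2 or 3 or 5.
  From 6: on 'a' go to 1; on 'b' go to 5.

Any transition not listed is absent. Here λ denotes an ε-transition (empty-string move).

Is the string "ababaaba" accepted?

Start in {1}.
Read 'a': 1→{5}; now {5}.
Read 'b': 5→{2, 3, 5}; now {2, 3, 5}.
Read 'a': 2→∅, 3→{1, 2}, 5→∅; now {1, 2}.
Read 'b': 1→{3, 5}, 2→{1, 2, 3, 6}; now {1, 2, 3, 5, 6}.
Read 'a': 1→{5}, 2→∅, 3→{1, 2}, 5→∅, 6→{1}; now {1, 2, 5}.
Read 'a': 1→{5}, 2→∅, 5→∅; now {5}.
Read 'b': 5→{2, 3, 5}; now {2, 3, 5}.
Read 'a': 2→∅, 3→{1, 2}, 5→∅; now {1, 2}.
The final set {1, 2} contains the accepting state 1.

Yes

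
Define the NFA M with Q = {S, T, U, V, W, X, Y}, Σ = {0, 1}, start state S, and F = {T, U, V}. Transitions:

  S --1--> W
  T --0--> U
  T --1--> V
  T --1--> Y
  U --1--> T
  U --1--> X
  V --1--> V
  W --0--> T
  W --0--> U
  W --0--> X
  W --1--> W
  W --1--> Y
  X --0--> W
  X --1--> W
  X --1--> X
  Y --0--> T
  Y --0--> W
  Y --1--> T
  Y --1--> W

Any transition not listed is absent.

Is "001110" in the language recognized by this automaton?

Start in {S}.
Read '0': S→∅; now ∅.
The set is empty and remains empty for the remaining 5 symbols.
The final set ∅ contains no accepting state.

No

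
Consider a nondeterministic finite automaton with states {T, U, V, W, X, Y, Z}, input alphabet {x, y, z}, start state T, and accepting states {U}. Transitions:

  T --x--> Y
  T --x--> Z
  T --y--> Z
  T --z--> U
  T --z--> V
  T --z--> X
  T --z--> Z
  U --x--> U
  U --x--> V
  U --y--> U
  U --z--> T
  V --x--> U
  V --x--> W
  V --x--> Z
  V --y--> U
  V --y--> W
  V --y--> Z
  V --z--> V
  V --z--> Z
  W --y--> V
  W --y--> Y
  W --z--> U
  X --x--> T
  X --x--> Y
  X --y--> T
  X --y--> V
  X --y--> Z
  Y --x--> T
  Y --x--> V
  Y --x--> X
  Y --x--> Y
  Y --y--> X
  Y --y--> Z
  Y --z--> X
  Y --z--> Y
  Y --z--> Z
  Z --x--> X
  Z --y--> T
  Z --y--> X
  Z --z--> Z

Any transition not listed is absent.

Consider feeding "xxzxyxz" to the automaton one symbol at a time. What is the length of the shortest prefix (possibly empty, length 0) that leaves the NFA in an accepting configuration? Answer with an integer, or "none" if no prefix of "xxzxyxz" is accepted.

Start in {T}.
Read 'x': T→{Y, Z}; now {Y, Z}.
Read 'x': Y→{T, V, X, Y}, Z→{X}; now {T, V, X, Y}.
Read 'z': T→{U, V, X, Z}, V→{V, Z}, X→∅, Y→{X, Y, Z}; now {U, V, X, Y, Z}.
None of the earlier sets intersect F, but {U, V, X, Y, Z} does.

3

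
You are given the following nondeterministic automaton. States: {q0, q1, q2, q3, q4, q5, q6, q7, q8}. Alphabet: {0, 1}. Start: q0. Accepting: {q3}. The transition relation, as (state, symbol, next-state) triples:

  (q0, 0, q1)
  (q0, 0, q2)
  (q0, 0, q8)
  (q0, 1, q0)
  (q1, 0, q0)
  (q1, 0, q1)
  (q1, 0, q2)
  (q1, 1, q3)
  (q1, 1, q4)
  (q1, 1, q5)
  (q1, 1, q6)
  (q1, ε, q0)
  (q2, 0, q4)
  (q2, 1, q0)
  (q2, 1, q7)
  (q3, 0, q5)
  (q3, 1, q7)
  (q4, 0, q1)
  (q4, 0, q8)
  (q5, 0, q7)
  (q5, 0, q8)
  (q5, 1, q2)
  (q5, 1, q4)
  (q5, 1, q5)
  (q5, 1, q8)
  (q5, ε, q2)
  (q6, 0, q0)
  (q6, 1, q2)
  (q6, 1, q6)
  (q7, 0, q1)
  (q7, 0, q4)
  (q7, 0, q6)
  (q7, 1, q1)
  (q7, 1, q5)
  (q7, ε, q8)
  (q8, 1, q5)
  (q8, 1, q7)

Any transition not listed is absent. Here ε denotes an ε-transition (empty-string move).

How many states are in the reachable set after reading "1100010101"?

Start in {q0}.
Read '1': q0→{q0}; now {q0}.
Read '1': q0→{q0}; now {q0}.
Read '0': q0→{q1, q2, q8}; union {q1, q2, q8}; ε-closure = {q0, q1, q2, q8}.
Read '0': q0→{q1, q2, q8}, q1→{q0, q1, q2}, q2→{q4}, q8→∅; now {q0, q1, q2, q4, q8}.
Read '0': q0→{q1, q2, q8}, q1→{q0, q1, q2}, q2→{q4}, q4→{q1, q8}, q8→∅; now {q0, q1, q2, q4, q8}.
Read '1': q0→{q0}, q1→{q3, q4, q5, q6}, q2→{q0, q7}, q4→∅, q8→{q5, q7}; union {q0, q3, q4, q5, q6, q7}; ε-closure = {q0, q2, q3, q4, q5, q6, q7, q8}.
Read '0': q0→{q1, q2, q8}, q2→{q4}, q3→{q5}, q4→{q1, q8}, q5→{q7, q8}, q6→{q0}, q7→{q1, q4, q6}, q8→∅; now {q0, q1, q2, q4, q5, q6, q7, q8}.
Read '1': q0→{q0}, q1→{q3, q4, q5, q6}, q2→{q0, q7}, q4→∅, q5→{q2, q4, q5, q8}, q6→{q2, q6}, q7→{q1, q5}, q8→{q5, q7}; now {q0, q1, q2, q3, q4, q5, q6, q7, q8}.
Read '0': q0→{q1, q2, q8}, q1→{q0, q1, q2}, q2→{q4}, q3→{q5}, q4→{q1, q8}, q5→{q7, q8}, q6→{q0}, q7→{q1, q4, q6}, q8→∅; now {q0, q1, q2, q4, q5, q6, q7, q8}.
Read '1': q0→{q0}, q1→{q3, q4, q5, q6}, q2→{q0, q7}, q4→∅, q5→{q2, q4, q5, q8}, q6→{q2, q6}, q7→{q1, q5}, q8→{q5, q7}; now {q0, q1, q2, q3, q4, q5, q6, q7, q8}.
That set has 9 states.

9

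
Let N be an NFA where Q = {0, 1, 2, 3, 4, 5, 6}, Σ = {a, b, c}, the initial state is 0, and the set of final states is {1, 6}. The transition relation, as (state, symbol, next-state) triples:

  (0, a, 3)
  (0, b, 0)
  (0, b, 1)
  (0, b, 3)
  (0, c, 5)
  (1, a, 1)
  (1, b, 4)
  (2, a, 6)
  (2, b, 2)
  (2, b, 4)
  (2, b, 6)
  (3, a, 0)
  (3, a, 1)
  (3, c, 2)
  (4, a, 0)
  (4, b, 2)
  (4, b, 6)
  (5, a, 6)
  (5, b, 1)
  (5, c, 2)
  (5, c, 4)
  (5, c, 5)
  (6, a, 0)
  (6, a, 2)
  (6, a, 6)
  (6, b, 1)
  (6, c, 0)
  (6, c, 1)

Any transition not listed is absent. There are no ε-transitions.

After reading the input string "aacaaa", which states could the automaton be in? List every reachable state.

{0, 2, 3, 6}

Start in {0}.
Read 'a': 0→{3}; now {3}.
Read 'a': 3→{0, 1}; now {0, 1}.
Read 'c': 0→{5}, 1→∅; now {5}.
Read 'a': 5→{6}; now {6}.
Read 'a': 6→{0, 2, 6}; now {0, 2, 6}.
Read 'a': 0→{3}, 2→{6}, 6→{0, 2, 6}; now {0, 2, 3, 6}.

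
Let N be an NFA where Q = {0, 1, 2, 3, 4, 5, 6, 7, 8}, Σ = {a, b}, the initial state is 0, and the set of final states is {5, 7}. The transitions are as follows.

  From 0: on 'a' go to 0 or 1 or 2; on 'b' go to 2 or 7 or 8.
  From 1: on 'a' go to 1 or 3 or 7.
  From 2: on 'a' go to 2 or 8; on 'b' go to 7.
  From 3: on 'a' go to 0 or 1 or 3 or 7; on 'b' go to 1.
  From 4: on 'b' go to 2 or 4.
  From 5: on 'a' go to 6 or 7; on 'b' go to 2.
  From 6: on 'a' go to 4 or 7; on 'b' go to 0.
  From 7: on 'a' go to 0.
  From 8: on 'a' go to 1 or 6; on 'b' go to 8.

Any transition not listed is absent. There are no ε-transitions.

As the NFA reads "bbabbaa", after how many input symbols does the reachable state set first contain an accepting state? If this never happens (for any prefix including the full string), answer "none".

1

Start in {0}.
Read 'b': 0→{2, 7, 8}; now {2, 7, 8}.
None of the earlier sets intersect F, but {2, 7, 8} does.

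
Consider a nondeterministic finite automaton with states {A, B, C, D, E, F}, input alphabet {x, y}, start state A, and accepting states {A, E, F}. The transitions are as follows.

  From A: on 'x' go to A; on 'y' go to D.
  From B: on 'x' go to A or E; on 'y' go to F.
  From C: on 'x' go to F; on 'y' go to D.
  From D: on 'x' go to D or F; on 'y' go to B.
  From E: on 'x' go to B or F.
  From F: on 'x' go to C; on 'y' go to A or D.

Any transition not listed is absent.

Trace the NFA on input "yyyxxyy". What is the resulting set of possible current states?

Start in {A}.
Read 'y': {A} → {D}.
Read 'y': {D} → {B}.
Read 'y': {B} → {F}.
Read 'x': {F} → {C}.
Read 'x': {C} → {F}.
Read 'y': {F} → {A, D}.
Read 'y': {A, D} → {B, D}.

{B, D}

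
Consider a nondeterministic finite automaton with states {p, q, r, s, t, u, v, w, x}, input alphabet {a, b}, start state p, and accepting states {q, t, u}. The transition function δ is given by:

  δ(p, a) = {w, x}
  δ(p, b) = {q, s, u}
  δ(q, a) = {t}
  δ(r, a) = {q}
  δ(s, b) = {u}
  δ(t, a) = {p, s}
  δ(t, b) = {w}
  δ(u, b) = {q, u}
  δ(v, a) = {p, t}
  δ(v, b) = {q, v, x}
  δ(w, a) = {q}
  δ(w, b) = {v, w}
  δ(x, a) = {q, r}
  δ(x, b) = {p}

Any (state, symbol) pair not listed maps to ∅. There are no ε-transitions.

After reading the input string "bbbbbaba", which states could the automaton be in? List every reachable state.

{q}

Start in {p}.
Read 'b': p→{q, s, u}; now {q, s, u}.
Read 'b': q→∅, s→{u}, u→{q, u}; now {q, u}.
Read 'b': q→∅, u→{q, u}; now {q, u}.
Read 'b': q→∅, u→{q, u}; now {q, u}.
Read 'b': q→∅, u→{q, u}; now {q, u}.
Read 'a': q→{t}, u→∅; now {t}.
Read 'b': t→{w}; now {w}.
Read 'a': w→{q}; now {q}.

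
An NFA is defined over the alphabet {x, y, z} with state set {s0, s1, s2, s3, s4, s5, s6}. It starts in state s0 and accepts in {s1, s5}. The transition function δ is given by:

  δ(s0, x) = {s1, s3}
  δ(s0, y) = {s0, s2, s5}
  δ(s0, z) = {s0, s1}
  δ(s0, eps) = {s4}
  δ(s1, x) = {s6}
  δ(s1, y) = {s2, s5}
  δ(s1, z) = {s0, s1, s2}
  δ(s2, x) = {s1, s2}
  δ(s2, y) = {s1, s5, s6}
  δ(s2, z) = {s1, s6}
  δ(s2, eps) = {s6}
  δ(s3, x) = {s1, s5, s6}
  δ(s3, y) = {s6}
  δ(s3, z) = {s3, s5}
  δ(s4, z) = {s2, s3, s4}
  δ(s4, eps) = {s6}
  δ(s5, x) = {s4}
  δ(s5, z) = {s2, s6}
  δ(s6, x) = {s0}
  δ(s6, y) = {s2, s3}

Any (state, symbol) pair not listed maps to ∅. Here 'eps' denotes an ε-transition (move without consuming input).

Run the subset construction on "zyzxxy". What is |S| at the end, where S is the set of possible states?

Start: ε-closure({s0}) = {s0, s4, s6}.
Read 'z': {s0, s4, s6} → {s0, s1, s2, s3, s4, s6}.
Read 'y': {s0, s1, s2, s3, s4, s6} → {s0, s1, s2, s3, s4, s5, s6}.
Read 'z': {s0, s1, s2, s3, s4, s5, s6} → {s0, s1, s2, s3, s4, s5, s6}.
Read 'x': {s0, s1, s2, s3, s4, s5, s6} → {s0, s1, s2, s3, s4, s5, s6}.
Read 'x': {s0, s1, s2, s3, s4, s5, s6} → {s0, s1, s2, s3, s4, s5, s6}.
Read 'y': {s0, s1, s2, s3, s4, s5, s6} → {s0, s1, s2, s3, s4, s5, s6}.
That set has 7 states.

7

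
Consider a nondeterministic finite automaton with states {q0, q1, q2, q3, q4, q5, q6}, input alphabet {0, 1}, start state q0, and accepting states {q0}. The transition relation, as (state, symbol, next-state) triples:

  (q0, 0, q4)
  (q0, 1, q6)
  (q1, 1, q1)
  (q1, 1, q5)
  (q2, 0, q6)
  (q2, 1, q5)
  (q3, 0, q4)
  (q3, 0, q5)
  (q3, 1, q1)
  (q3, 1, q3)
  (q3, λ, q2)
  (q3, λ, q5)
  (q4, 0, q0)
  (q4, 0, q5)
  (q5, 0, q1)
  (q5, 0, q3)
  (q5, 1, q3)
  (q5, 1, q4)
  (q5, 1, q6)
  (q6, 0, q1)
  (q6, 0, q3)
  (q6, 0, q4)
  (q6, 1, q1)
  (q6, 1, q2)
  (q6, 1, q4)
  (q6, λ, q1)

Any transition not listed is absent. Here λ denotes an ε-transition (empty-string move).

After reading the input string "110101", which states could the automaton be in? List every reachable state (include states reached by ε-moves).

{q1, q2, q3, q4, q5, q6}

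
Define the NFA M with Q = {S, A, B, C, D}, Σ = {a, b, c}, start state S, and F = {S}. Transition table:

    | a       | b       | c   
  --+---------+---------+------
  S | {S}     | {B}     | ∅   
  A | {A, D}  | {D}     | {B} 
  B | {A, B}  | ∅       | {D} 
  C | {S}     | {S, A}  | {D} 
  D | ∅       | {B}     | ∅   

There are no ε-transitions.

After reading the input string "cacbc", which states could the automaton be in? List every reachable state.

Start in {S}.
Read 'c': {S} → ∅.
The set is empty and remains empty for the remaining 4 symbols.

∅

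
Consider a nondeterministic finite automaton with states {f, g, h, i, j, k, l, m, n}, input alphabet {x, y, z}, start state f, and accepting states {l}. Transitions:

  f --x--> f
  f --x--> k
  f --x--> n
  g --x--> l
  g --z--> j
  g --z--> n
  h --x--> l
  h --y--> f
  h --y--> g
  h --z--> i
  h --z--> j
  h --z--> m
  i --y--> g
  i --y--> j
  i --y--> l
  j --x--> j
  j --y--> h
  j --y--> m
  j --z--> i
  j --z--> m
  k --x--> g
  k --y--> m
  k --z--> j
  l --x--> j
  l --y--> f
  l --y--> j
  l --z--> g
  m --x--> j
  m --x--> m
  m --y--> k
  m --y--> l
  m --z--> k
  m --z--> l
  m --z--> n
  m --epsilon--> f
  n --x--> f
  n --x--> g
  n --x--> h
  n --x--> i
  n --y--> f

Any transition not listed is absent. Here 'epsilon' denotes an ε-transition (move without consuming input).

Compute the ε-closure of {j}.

{j}

Begin with {j}.
No ε-moves leave this set, so the closure equals the set itself.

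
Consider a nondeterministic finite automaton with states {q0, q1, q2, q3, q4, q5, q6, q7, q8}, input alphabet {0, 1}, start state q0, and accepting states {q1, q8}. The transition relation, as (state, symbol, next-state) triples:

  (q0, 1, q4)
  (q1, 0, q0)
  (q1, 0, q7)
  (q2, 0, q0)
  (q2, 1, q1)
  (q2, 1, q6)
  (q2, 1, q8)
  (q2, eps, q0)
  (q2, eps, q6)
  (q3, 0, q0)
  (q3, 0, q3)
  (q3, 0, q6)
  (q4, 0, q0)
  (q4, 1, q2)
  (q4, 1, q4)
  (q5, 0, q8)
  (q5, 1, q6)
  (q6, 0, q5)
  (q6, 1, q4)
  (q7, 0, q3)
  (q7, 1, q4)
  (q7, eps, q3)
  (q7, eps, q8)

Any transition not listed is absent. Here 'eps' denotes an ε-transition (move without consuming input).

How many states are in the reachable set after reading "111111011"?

4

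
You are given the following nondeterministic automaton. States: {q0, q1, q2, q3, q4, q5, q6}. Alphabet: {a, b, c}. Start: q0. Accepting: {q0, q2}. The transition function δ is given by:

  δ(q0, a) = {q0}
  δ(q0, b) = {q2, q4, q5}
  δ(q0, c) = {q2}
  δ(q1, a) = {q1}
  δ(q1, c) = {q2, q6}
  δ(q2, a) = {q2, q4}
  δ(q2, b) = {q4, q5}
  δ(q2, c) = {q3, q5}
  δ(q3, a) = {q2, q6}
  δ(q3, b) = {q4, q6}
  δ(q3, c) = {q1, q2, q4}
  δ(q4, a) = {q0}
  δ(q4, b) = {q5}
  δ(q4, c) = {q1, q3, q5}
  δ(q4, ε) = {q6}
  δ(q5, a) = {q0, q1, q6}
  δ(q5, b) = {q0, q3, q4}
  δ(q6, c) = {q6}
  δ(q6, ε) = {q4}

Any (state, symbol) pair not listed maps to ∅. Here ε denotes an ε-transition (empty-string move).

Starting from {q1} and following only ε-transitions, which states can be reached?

Begin with {q1}.
No ε-moves leave this set, so the closure equals the set itself.

{q1}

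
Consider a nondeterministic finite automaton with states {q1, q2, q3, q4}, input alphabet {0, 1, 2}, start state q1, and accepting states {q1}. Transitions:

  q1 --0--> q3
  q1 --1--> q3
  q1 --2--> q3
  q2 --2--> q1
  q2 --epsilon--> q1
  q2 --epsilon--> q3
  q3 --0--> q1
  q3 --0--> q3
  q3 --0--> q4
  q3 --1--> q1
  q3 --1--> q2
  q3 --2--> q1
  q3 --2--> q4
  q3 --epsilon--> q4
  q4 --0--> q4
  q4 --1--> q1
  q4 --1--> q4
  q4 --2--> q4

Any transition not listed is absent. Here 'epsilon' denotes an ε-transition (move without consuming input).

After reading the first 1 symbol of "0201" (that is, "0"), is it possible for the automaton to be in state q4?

Start in {q1}.
Read '0': {q1} → {q3, q4}.
State q4 is in {q3, q4}.

Yes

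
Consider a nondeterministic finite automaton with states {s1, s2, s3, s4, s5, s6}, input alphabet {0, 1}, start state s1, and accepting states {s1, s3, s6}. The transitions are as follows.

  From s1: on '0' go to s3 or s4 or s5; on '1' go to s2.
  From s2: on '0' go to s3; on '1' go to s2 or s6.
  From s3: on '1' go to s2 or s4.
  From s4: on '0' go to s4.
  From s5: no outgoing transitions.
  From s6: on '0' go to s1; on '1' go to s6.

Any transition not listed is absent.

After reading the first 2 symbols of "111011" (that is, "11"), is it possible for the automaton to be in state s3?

No

Start in {s1}.
Read '1': {s1} → {s2}.
Read '1': {s2} → {s2, s6}.
State s3 is not in {s2, s6}.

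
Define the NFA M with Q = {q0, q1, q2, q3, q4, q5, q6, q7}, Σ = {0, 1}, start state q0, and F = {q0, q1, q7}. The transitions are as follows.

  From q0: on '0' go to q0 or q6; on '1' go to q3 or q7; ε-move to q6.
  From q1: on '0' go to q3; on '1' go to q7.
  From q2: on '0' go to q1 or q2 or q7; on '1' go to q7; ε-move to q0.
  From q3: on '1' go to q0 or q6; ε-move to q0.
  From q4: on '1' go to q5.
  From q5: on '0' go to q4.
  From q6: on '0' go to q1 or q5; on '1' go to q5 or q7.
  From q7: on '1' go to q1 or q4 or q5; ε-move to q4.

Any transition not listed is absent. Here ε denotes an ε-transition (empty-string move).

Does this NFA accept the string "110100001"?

Start: ε-closure({q0}) = {q0, q6}.
Read '1': {q0, q6} → {q0, q3, q4, q5, q6, q7}.
Read '1': {q0, q3, q4, q5, q6, q7} → {q0, q1, q3, q4, q5, q6, q7}.
Read '0': {q0, q1, q3, q4, q5, q6, q7} → {q0, q1, q3, q4, q5, q6}.
Read '1': {q0, q1, q3, q4, q5, q6} → {q0, q3, q4, q5, q6, q7}.
Read '0': {q0, q3, q4, q5, q6, q7} → {q0, q1, q4, q5, q6}.
Read '0': {q0, q1, q4, q5, q6} → {q0, q1, q3, q4, q5, q6}.
Read '0': {q0, q1, q3, q4, q5, q6} → {q0, q1, q3, q4, q5, q6}.
Read '0': {q0, q1, q3, q4, q5, q6} → {q0, q1, q3, q4, q5, q6}.
Read '1': {q0, q1, q3, q4, q5, q6} → {q0, q3, q4, q5, q6, q7}.
The final set {q0, q3, q4, q5, q6, q7} contains the accepting states q0, q7.

Yes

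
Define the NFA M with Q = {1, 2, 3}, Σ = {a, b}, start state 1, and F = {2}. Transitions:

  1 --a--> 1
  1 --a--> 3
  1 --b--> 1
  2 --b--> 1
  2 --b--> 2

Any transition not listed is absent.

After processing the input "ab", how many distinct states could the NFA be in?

1

Start in {1}.
Read 'a': {1} → {1, 3}.
Read 'b': {1, 3} → {1}.
That set has 1 state.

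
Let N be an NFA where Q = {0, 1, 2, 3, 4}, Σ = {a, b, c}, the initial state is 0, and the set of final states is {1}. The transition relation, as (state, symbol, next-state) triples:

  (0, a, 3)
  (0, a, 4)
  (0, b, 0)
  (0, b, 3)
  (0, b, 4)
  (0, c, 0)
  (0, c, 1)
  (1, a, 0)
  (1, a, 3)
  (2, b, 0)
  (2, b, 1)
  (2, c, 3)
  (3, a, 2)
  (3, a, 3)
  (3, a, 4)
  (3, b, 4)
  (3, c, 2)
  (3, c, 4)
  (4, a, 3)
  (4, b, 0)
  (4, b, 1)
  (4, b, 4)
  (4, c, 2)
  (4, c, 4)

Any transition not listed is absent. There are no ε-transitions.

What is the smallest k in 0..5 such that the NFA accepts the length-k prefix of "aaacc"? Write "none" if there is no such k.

none

Start in {0}.
Read 'a': 0→{3, 4}; now {3, 4}.
Read 'a': 3→{2, 3, 4}, 4→{3}; now {2, 3, 4}.
Read 'a': 2→∅, 3→{2, 3, 4}, 4→{3}; now {2, 3, 4}.
Read 'c': 2→{3}, 3→{2, 4}, 4→{2, 4}; now {2, 3, 4}.
Read 'c': 2→{3}, 3→{2, 4}, 4→{2, 4}; now {2, 3, 4}.
No reachable set along the way intersects F.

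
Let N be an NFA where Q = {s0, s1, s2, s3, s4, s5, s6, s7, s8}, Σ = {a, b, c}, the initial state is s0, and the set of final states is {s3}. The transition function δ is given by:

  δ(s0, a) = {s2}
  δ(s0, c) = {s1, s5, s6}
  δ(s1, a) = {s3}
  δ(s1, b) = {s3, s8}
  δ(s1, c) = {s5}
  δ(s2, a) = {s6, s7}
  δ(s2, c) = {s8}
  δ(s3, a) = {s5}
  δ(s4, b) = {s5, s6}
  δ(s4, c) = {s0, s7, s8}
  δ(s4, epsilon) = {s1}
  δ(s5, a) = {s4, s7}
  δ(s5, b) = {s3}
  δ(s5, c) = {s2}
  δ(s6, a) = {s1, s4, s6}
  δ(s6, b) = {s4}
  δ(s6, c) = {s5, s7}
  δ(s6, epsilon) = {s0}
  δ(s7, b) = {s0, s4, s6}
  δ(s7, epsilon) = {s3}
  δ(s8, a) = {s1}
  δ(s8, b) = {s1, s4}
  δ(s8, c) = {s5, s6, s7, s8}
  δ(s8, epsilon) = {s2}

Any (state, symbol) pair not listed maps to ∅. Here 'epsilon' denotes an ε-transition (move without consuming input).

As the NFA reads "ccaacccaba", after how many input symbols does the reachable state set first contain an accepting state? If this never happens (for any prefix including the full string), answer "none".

2

Start in {s0}.
Read 'c': s0→{s1, s5, s6}; union {s1, s5, s6}; ε-closure = {s0, s1, s5, s6}.
Read 'c': s0→{s1, s5, s6}, s1→{s5}, s5→{s2}, s6→{s5, s7}; union {s1, s2, s5, s6, s7}; ε-closure = {s0, s1, s2, s3, s5, s6, s7}.
None of the earlier sets intersect F, but {s0, s1, s2, s3, s5, s6, s7} does.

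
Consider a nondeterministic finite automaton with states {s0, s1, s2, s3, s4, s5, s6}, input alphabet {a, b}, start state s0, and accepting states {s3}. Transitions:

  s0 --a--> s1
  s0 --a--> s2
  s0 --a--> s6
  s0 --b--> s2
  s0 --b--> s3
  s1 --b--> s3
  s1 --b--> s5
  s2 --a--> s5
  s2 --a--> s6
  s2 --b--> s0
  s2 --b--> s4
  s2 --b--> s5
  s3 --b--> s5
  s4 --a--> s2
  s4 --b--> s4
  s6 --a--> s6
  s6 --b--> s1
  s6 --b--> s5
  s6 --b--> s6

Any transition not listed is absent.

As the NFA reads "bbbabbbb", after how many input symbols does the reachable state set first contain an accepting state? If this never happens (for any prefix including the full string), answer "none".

1

Start in {s0}.
Read 'b': s0→{s2, s3}; now {s2, s3}.
None of the earlier sets intersect F, but {s2, s3} does.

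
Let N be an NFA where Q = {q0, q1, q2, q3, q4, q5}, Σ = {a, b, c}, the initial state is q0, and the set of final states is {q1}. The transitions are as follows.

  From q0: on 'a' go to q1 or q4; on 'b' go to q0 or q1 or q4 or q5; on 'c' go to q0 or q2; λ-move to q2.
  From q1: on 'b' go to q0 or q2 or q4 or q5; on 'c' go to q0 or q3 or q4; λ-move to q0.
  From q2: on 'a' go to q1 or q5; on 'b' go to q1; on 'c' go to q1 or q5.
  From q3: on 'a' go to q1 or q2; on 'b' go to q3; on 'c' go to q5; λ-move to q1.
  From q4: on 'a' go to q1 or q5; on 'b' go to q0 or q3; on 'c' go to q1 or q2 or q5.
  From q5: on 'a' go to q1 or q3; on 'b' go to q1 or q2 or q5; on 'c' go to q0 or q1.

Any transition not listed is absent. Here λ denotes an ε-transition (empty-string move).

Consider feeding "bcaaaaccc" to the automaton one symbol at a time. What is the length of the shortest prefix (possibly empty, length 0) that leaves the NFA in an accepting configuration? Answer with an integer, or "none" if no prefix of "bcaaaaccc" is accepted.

1

Start: ε-closure({q0}) = {q0, q2}.
Read 'b': {q0, q2} → {q0, q1, q2, q4, q5}.
None of the earlier sets intersect F, but {q0, q1, q2, q4, q5} does.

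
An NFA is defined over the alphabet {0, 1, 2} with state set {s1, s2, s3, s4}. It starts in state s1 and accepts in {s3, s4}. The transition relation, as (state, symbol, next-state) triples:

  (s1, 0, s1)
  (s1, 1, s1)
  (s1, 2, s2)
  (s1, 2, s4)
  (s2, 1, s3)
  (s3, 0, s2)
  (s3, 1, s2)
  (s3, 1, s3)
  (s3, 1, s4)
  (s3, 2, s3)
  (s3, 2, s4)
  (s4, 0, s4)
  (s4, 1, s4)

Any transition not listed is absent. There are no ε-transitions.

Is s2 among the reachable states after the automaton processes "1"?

Start in {s1}.
Read '1': s1→{s1}; now {s1}.
State s2 is not in {s1}.

No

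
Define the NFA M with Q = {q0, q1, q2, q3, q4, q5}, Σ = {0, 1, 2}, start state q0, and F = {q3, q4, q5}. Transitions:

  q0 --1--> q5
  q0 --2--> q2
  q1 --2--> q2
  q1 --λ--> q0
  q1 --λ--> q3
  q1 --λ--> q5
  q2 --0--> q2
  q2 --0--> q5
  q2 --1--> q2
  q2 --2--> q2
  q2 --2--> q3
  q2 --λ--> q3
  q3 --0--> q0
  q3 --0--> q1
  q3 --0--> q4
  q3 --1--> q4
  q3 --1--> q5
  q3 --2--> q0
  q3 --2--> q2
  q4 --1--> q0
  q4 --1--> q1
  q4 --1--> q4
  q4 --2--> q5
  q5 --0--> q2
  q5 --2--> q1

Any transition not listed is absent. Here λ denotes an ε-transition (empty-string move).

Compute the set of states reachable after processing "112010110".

Start in {q0}.
Read '1': q0→{q5}; now {q5}.
Read '1': q5→∅; now ∅.
The set is empty and remains empty for the remaining 7 symbols.

∅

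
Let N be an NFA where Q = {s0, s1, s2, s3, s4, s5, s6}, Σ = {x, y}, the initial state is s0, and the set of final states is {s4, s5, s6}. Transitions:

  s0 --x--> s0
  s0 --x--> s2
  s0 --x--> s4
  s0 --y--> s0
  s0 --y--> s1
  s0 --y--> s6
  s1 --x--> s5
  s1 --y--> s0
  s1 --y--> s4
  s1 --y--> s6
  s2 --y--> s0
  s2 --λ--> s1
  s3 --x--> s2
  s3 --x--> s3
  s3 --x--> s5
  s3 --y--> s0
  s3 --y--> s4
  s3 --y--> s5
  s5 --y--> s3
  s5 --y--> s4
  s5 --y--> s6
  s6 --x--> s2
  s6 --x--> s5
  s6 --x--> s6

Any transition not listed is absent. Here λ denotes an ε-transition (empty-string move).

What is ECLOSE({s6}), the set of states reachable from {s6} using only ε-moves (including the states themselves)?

Begin with {s6}.
No ε-moves leave this set, so the closure equals the set itself.

{s6}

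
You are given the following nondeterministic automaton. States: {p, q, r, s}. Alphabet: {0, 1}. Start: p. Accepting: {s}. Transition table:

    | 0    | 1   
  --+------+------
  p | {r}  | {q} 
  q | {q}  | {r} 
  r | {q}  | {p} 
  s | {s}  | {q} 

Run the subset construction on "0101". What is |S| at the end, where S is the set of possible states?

1

Start in {p}.
Read '0': {p} → {r}.
Read '1': {r} → {p}.
Read '0': {p} → {r}.
Read '1': {r} → {p}.
That set has 1 state.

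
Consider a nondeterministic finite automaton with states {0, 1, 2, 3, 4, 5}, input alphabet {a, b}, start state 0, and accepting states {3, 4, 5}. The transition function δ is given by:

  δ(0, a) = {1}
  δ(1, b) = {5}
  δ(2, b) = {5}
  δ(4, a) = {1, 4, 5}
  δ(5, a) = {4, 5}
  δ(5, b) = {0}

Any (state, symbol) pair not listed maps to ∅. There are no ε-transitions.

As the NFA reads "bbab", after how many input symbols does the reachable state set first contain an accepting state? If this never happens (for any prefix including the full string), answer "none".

none

Start in {0}.
Read 'b': {0} → ∅.
The set is empty and remains empty for the remaining 3 symbols.
No reachable set along the way intersects F.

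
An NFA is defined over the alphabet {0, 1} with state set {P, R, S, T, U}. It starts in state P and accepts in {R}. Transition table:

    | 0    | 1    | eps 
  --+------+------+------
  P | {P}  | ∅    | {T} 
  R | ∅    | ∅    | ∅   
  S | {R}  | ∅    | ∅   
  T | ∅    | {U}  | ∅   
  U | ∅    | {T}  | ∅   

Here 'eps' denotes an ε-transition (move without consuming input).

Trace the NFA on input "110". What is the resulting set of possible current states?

∅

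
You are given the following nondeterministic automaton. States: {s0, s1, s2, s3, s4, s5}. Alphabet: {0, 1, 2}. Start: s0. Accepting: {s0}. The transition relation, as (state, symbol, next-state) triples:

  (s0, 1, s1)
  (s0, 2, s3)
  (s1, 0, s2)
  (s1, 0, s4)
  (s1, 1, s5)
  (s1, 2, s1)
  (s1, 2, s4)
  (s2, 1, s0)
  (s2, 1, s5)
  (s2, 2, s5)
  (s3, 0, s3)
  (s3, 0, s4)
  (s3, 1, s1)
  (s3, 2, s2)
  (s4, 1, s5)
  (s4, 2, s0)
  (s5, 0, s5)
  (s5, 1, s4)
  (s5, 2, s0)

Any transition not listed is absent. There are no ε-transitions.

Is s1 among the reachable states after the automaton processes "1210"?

Start in {s0}.
Read '1': s0→{s1}; now {s1}.
Read '2': s1→{s1, s4}; now {s1, s4}.
Read '1': s1→{s5}, s4→{s5}; now {s5}.
Read '0': s5→{s5}; now {s5}.
State s1 is not in {s5}.

No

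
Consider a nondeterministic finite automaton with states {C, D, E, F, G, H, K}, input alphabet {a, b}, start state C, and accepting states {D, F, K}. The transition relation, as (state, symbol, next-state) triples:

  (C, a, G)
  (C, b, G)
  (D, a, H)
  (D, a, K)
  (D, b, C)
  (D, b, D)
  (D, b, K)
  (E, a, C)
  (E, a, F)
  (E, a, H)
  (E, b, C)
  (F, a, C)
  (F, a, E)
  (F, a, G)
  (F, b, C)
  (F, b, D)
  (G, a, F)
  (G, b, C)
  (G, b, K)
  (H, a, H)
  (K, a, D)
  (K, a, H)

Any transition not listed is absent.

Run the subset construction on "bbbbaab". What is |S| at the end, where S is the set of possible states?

2

Start in {C}.
Read 'b': C→{G}; now {G}.
Read 'b': G→{C, K}; now {C, K}.
Read 'b': C→{G}, K→∅; now {G}.
Read 'b': G→{C, K}; now {C, K}.
Read 'a': C→{G}, K→{D, H}; now {D, G, H}.
Read 'a': D→{H, K}, G→{F}, H→{H}; now {F, H, K}.
Read 'b': F→{C, D}, H→∅, K→∅; now {C, D}.
That set has 2 states.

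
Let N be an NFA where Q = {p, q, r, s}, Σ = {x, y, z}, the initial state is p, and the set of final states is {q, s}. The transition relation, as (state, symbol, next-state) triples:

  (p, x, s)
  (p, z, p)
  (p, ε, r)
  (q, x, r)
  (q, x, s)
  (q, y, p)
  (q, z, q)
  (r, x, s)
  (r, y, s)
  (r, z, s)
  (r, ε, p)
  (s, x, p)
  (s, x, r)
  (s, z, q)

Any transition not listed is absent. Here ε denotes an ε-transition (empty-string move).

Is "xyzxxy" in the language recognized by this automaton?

No

Start: ε-closure({p}) = {p, r}.
Read 'x': {p, r} → {s}.
Read 'y': {s} → ∅.
The set is empty and remains empty for the remaining 4 symbols.
The final set ∅ contains no accepting state.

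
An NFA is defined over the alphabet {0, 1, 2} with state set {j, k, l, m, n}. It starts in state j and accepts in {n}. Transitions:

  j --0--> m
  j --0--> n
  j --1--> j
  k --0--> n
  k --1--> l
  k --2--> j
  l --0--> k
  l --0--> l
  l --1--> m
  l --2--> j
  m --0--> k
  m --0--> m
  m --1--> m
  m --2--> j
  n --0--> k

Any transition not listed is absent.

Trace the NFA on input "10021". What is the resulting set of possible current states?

Start in {j}.
Read '1': j→{j}; now {j}.
Read '0': j→{m, n}; now {m, n}.
Read '0': m→{k, m}, n→{k}; now {k, m}.
Read '2': k→{j}, m→{j}; now {j}.
Read '1': j→{j}; now {j}.

{j}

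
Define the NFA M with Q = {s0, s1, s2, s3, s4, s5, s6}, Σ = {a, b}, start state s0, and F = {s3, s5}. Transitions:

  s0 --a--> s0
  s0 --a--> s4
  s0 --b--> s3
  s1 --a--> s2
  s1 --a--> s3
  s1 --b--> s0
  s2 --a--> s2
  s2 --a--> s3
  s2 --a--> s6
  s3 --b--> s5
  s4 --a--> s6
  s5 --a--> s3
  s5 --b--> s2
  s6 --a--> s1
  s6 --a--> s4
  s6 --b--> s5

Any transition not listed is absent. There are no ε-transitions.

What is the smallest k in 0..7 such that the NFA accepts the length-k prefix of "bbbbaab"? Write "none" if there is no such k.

Start in {s0}.
Read 'b': {s0} → {s3}.
None of the earlier sets intersect F, but {s3} does.

1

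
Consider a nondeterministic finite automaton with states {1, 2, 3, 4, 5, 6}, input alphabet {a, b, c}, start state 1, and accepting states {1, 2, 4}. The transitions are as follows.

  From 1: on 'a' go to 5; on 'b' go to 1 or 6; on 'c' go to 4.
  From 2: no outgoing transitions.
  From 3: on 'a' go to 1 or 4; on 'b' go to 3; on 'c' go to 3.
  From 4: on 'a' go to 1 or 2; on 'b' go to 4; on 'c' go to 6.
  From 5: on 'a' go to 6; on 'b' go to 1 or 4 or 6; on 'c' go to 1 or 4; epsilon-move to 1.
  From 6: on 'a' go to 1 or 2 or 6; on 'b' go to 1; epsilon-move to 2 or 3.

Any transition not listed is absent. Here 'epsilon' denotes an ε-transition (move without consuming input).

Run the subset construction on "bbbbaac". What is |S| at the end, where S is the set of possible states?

5

Start in {1}.
Read 'b': 1→{1, 6}; union {1, 6}; ε-closure = {1, 2, 3, 6}.
Read 'b': 1→{1, 6}, 2→∅, 3→{3}, 6→{1}; union {1, 3, 6}; ε-closure = {1, 2, 3, 6}.
Read 'b': 1→{1, 6}, 2→∅, 3→{3}, 6→{1}; union {1, 3, 6}; ε-closure = {1, 2, 3, 6}.
Read 'b': 1→{1, 6}, 2→∅, 3→{3}, 6→{1}; union {1, 3, 6}; ε-closure = {1, 2, 3, 6}.
Read 'a': 1→{5}, 2→∅, 3→{1, 4}, 6→{1, 2, 6}; union {1, 2, 4, 5, 6}; ε-closure = {1, 2, 3, 4, 5, 6}.
Read 'a': 1→{5}, 2→∅, 3→{1, 4}, 4→{1, 2}, 5→{6}, 6→{1, 2, 6}; union {1, 2, 4, 5, 6}; ε-closure = {1, 2, 3, 4, 5, 6}.
Read 'c': 1→{4}, 2→∅, 3→{3}, 4→{6}, 5→{1, 4}, 6→∅; union {1, 3, 4, 6}; ε-closure = {1, 2, 3, 4, 6}.
That set has 5 states.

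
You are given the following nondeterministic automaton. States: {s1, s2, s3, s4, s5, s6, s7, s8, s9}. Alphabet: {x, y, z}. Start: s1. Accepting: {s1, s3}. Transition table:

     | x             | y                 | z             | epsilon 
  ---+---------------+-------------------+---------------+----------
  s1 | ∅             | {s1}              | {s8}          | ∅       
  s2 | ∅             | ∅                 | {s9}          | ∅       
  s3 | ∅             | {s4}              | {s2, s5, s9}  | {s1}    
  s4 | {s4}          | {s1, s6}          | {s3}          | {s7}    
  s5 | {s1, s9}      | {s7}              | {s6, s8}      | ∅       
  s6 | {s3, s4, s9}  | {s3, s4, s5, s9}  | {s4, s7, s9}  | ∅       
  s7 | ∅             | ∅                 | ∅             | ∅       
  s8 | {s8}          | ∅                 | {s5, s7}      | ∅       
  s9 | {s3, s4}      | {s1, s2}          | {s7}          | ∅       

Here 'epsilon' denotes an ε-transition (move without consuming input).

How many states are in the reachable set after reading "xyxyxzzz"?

0

Start in {s1}.
Read 'x': s1→∅; now ∅.
The set is empty and remains empty for the remaining 7 symbols.
That set has 0 states.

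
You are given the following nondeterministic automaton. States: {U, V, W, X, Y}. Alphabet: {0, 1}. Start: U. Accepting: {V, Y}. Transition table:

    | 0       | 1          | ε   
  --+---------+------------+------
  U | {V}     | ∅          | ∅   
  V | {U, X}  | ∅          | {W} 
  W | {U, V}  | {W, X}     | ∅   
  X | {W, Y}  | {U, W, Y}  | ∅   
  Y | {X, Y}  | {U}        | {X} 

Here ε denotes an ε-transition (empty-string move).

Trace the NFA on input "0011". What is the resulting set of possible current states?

{U, W, X, Y}

Start in {U}.
Read '0': U→{V}; union {V}; ε-closure = {V, W}.
Read '0': V→{U, X}, W→{U, V}; union {U, V, X}; ε-closure = {U, V, W, X}.
Read '1': U→∅, V→∅, W→{W, X}, X→{U, W, Y}; now {U, W, X, Y}.
Read '1': U→∅, W→{W, X}, X→{U, W, Y}, Y→{U}; now {U, W, X, Y}.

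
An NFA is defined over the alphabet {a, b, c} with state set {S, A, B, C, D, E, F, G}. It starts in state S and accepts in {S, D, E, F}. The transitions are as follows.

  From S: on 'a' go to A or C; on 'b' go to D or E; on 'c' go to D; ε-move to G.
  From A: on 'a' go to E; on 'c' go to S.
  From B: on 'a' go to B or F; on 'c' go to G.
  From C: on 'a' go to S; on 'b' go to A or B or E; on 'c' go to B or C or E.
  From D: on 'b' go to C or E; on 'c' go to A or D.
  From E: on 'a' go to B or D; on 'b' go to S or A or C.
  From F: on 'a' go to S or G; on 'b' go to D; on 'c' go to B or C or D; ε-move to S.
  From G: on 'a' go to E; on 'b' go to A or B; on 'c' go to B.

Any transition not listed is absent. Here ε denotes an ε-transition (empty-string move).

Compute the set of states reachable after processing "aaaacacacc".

Start: ε-closure({S}) = {S, G}.
Read 'a': S→{A, C}, G→{E}; now {A, C, E}.
Read 'a': A→{E}, C→{S}, E→{B, D}; union {S, B, D, E}; ε-closure = {S, B, D, E, G}.
Read 'a': S→{A, C}, B→{B, F}, D→∅, E→{B, D}, G→{E}; union {A, B, C, D, E, F}; ε-closure = {S, A, B, C, D, E, F, G}.
Read 'a': S→{A, C}, A→{E}, B→{B, F}, C→{S}, D→∅, E→{B, D}, F→{S, G}, G→{E}; now {S, A, B, C, D, E, F, G}.
Read 'c': S→{D}, A→{S}, B→{G}, C→{B, C, E}, D→{A, D}, E→∅, F→{B, C, D}, G→{B}; now {S, A, B, C, D, E, G}.
Read 'a': S→{A, C}, A→{E}, B→{B, F}, C→{S}, D→∅, E→{B, D}, G→{E}; union {S, A, B, C, D, E, F}; ε-closure = {S, A, B, C, D, E, F, G}.
Read 'c': S→{D}, A→{S}, B→{G}, C→{B, C, E}, D→{A, D}, E→∅, F→{B, C, D}, G→{B}; now {S, A, B, C, D, E, G}.
Read 'a': S→{A, C}, A→{E}, B→{B, F}, C→{S}, D→∅, E→{B, D}, G→{E}; union {S, A, B, C, D, E, F}; ε-closure = {S, A, B, C, D, E, F, G}.
Read 'c': S→{D}, A→{S}, B→{G}, C→{B, C, E}, D→{A, D}, E→∅, F→{B, C, D}, G→{B}; now {S, A, B, C, D, E, G}.
Read 'c': S→{D}, A→{S}, B→{G}, C→{B, C, E}, D→{A, D}, E→∅, G→{B}; now {S, A, B, C, D, E, G}.

{S, A, B, C, D, E, G}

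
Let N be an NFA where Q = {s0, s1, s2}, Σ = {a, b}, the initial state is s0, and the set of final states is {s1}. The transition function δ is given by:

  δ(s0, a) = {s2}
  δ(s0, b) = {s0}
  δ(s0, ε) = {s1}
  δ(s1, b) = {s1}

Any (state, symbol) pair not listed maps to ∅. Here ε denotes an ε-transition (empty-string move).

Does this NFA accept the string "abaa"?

No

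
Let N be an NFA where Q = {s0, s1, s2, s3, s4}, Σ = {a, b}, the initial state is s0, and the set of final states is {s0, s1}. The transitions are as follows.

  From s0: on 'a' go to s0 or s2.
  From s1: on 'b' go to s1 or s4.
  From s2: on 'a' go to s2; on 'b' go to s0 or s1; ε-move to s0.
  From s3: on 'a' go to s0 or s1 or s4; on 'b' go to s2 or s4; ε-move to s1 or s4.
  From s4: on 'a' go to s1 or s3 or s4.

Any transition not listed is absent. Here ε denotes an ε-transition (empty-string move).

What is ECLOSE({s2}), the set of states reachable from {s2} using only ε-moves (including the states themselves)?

Begin with {s2}.
ε-move s2 → s0; add s0.

{s0, s2}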